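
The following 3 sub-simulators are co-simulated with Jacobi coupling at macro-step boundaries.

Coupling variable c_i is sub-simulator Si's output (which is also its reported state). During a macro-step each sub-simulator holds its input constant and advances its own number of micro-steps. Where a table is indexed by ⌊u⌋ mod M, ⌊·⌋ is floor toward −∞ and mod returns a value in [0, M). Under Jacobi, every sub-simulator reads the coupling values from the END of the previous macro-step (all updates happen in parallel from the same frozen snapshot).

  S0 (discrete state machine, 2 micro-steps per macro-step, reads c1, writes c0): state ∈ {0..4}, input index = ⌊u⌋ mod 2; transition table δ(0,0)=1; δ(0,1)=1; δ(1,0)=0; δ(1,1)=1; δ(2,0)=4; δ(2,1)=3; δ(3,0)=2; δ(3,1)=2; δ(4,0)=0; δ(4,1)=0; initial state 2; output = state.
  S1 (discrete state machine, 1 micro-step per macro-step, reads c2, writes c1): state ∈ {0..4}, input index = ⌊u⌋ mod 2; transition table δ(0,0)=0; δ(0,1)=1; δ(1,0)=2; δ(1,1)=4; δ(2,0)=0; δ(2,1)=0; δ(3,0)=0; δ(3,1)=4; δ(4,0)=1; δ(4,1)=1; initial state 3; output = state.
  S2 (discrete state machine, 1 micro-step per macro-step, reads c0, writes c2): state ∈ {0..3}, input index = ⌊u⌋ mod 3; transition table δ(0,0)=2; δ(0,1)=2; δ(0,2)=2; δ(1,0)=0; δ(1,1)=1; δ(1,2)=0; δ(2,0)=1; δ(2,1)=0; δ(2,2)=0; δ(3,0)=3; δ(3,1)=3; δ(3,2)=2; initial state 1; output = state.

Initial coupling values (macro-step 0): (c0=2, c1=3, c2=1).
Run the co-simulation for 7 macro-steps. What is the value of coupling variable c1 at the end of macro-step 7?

c1 at macro-step 7 = 1

macro 1: S0 reads c1=3 → after 2×micro: 2; S1 reads c2=1 → after 1×micro: 4; S2 reads c0=2 → after 1×micro: 0 ⇒ (c0=2, c1=4, c2=0)
macro 2: S0 reads c1=4 → after 2×micro: 0; S1 reads c2=0 → after 1×micro: 1; S2 reads c0=2 → after 1×micro: 2 ⇒ (c0=0, c1=1, c2=2)
macro 3: S0 reads c1=1 → after 2×micro: 1; S1 reads c2=2 → after 1×micro: 2; S2 reads c0=0 → after 1×micro: 1 ⇒ (c0=1, c1=2, c2=1)
macro 4: S0 reads c1=2 → after 2×micro: 1; S1 reads c2=1 → after 1×micro: 0; S2 reads c0=1 → after 1×micro: 1 ⇒ (c0=1, c1=0, c2=1)
macro 5: S0 reads c1=0 → after 2×micro: 1; S1 reads c2=1 → after 1×micro: 1; S2 reads c0=1 → after 1×micro: 1 ⇒ (c0=1, c1=1, c2=1)
macro 6: S0 reads c1=1 → after 2×micro: 1; S1 reads c2=1 → after 1×micro: 4; S2 reads c0=1 → after 1×micro: 1 ⇒ (c0=1, c1=4, c2=1)
macro 7: S0 reads c1=4 → after 2×micro: 1; S1 reads c2=1 → after 1×micro: 1; S2 reads c0=1 → after 1×micro: 1 ⇒ (c0=1, c1=1, c2=1)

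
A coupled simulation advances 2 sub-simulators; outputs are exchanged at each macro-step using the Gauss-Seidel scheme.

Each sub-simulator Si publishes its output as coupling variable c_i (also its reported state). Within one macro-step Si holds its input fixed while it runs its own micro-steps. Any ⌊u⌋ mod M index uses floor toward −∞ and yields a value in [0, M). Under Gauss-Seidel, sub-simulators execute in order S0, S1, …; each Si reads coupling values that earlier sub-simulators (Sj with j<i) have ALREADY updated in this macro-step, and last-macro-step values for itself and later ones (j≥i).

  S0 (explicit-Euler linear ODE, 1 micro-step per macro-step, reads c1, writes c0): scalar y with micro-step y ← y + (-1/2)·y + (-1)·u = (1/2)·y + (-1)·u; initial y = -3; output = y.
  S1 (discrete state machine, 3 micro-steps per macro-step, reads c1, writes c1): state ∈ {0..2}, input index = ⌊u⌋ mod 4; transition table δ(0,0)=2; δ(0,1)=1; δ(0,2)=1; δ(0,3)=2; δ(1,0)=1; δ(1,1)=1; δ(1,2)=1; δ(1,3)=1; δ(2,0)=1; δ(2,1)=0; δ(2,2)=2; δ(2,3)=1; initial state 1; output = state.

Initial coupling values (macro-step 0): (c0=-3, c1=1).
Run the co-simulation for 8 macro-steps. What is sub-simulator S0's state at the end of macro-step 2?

S0 state at macro-step 2 = -9/4

macro 1: S0 reads c1=1 → after 1×micro: -5/2; S1 reads c1=1 → after 3×micro: 1 ⇒ (c0=-5/2, c1=1)
macro 2: S0 reads c1=1 → after 1×micro: -9/4; S1 reads c1=1 → after 3×micro: 1 ⇒ (c0=-9/4, c1=1)
macro 3: S0 reads c1=1 → after 1×micro: -17/8; S1 reads c1=1 → after 3×micro: 1 ⇒ (c0=-17/8, c1=1)
macro 4: S0 reads c1=1 → after 1×micro: -33/16; S1 reads c1=1 → after 3×micro: 1 ⇒ (c0=-33/16, c1=1)
macro 5: S0 reads c1=1 → after 1×micro: -65/32; S1 reads c1=1 → after 3×micro: 1 ⇒ (c0=-65/32, c1=1)
macro 6: S0 reads c1=1 → after 1×micro: -129/64; S1 reads c1=1 → after 3×micro: 1 ⇒ (c0=-129/64, c1=1)
macro 7: S0 reads c1=1 → after 1×micro: -257/128; S1 reads c1=1 → after 3×micro: 1 ⇒ (c0=-257/128, c1=1)
macro 8: S0 reads c1=1 → after 1×micro: -513/256; S1 reads c1=1 → after 3×micro: 1 ⇒ (c0=-513/256, c1=1)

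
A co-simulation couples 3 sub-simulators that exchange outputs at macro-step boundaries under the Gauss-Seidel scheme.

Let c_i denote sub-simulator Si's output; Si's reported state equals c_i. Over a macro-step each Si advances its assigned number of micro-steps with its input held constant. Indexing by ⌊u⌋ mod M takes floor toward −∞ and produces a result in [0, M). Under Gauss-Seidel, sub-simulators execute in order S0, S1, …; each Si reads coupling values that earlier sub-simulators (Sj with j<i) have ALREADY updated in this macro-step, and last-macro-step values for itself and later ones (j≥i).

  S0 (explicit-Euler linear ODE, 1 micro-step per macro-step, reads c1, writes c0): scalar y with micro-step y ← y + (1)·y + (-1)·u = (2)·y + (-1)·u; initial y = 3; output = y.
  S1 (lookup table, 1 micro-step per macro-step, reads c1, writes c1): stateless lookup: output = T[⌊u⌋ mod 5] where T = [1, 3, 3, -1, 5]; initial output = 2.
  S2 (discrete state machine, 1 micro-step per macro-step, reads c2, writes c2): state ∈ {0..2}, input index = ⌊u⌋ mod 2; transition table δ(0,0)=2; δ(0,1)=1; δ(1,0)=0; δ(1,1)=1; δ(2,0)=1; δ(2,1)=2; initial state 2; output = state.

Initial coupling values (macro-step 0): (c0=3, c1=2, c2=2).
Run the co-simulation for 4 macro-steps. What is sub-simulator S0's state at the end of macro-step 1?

macro 1: S0 reads c1=2 → after 1×micro: 4; S1 reads c1=2 → after 1×micro: 3; S2 reads c2=2 → after 1×micro: 1 ⇒ (c0=4, c1=3, c2=1)
macro 2: S0 reads c1=3 → after 1×micro: 5; S1 reads c1=3 → after 1×micro: -1; S2 reads c2=1 → after 1×micro: 1 ⇒ (c0=5, c1=-1, c2=1)
macro 3: S0 reads c1=-1 → after 1×micro: 11; S1 reads c1=-1 → after 1×micro: 5; S2 reads c2=1 → after 1×micro: 1 ⇒ (c0=11, c1=5, c2=1)
macro 4: S0 reads c1=5 → after 1×micro: 17; S1 reads c1=5 → after 1×micro: 1; S2 reads c2=1 → after 1×micro: 1 ⇒ (c0=17, c1=1, c2=1)

S0 state at macro-step 1 = 4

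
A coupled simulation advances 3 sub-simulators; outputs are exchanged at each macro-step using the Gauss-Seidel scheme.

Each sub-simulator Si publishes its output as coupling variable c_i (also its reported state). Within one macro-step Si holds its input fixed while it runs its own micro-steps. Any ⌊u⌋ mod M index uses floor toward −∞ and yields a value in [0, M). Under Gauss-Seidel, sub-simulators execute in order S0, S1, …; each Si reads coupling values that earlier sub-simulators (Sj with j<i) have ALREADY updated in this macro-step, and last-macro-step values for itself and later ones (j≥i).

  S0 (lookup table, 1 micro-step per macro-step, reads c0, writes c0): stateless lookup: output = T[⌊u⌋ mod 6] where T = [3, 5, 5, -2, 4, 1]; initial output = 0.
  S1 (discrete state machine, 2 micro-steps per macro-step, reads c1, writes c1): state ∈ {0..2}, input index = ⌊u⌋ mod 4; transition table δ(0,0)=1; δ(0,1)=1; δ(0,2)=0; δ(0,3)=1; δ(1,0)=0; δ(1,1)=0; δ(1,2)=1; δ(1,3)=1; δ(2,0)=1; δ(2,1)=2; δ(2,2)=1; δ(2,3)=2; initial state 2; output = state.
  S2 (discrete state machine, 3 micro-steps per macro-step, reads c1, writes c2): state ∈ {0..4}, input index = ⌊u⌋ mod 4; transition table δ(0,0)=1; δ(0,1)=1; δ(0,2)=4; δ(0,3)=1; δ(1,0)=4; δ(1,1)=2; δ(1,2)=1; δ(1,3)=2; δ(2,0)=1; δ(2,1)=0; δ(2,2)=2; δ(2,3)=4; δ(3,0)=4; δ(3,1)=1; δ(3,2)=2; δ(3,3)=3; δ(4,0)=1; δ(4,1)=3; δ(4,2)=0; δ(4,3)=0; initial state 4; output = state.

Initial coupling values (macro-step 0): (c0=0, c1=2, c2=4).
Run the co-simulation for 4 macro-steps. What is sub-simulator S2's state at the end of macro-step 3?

macro 1: S0 reads c0=0 → after 1×micro: 3; S1 reads c1=2 → after 2×micro: 1; S2 reads c1=1 → after 3×micro: 2 ⇒ (c0=3, c1=1, c2=2)
macro 2: S0 reads c0=3 → after 1×micro: -2; S1 reads c1=1 → after 2×micro: 1; S2 reads c1=1 → after 3×micro: 2 ⇒ (c0=-2, c1=1, c2=2)
macro 3: S0 reads c0=-2 → after 1×micro: 4; S1 reads c1=1 → after 2×micro: 1; S2 reads c1=1 → after 3×micro: 2 ⇒ (c0=4, c1=1, c2=2)
macro 4: S0 reads c0=4 → after 1×micro: 4; S1 reads c1=1 → after 2×micro: 1; S2 reads c1=1 → after 3×micro: 2 ⇒ (c0=4, c1=1, c2=2)

S2 state at macro-step 3 = 2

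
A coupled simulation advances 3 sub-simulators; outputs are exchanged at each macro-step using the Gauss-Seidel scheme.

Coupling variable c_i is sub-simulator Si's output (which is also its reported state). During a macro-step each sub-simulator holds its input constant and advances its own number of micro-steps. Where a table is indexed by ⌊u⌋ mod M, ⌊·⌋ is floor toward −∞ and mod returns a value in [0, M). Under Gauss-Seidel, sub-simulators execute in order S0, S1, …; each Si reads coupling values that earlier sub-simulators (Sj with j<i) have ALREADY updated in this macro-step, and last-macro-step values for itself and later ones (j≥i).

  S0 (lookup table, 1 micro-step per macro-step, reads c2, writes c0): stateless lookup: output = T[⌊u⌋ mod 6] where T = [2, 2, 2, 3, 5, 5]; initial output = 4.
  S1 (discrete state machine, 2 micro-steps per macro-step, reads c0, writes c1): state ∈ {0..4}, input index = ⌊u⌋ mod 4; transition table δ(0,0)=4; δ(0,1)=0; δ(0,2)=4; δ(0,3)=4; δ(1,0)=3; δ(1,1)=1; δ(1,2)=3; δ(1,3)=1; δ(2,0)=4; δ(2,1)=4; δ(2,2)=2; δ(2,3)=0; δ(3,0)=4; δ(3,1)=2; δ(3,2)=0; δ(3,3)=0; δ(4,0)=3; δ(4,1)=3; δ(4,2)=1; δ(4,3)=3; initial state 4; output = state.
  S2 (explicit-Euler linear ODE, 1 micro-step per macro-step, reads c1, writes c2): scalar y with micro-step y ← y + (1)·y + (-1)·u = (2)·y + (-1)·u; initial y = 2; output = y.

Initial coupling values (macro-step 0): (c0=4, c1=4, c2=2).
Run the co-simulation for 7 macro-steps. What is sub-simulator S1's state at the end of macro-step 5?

S1 state at macro-step 5 = 3

macro 1: S0 reads c2=2 → after 1×micro: 2; S1 reads c0=2 → after 2×micro: 3; S2 reads c1=3 → after 1×micro: 1 ⇒ (c0=2, c1=3, c2=1)
macro 2: S0 reads c2=1 → after 1×micro: 2; S1 reads c0=2 → after 2×micro: 4; S2 reads c1=4 → after 1×micro: -2 ⇒ (c0=2, c1=4, c2=-2)
macro 3: S0 reads c2=-2 → after 1×micro: 5; S1 reads c0=5 → after 2×micro: 2; S2 reads c1=2 → after 1×micro: -6 ⇒ (c0=5, c1=2, c2=-6)
macro 4: S0 reads c2=-6 → after 1×micro: 2; S1 reads c0=2 → after 2×micro: 2; S2 reads c1=2 → after 1×micro: -14 ⇒ (c0=2, c1=2, c2=-14)
macro 5: S0 reads c2=-14 → after 1×micro: 5; S1 reads c0=5 → after 2×micro: 3; S2 reads c1=3 → after 1×micro: -31 ⇒ (c0=5, c1=3, c2=-31)
macro 6: S0 reads c2=-31 → after 1×micro: 5; S1 reads c0=5 → after 2×micro: 4; S2 reads c1=4 → after 1×micro: -66 ⇒ (c0=5, c1=4, c2=-66)
macro 7: S0 reads c2=-66 → after 1×micro: 2; S1 reads c0=2 → after 2×micro: 3; S2 reads c1=3 → after 1×micro: -135 ⇒ (c0=2, c1=3, c2=-135)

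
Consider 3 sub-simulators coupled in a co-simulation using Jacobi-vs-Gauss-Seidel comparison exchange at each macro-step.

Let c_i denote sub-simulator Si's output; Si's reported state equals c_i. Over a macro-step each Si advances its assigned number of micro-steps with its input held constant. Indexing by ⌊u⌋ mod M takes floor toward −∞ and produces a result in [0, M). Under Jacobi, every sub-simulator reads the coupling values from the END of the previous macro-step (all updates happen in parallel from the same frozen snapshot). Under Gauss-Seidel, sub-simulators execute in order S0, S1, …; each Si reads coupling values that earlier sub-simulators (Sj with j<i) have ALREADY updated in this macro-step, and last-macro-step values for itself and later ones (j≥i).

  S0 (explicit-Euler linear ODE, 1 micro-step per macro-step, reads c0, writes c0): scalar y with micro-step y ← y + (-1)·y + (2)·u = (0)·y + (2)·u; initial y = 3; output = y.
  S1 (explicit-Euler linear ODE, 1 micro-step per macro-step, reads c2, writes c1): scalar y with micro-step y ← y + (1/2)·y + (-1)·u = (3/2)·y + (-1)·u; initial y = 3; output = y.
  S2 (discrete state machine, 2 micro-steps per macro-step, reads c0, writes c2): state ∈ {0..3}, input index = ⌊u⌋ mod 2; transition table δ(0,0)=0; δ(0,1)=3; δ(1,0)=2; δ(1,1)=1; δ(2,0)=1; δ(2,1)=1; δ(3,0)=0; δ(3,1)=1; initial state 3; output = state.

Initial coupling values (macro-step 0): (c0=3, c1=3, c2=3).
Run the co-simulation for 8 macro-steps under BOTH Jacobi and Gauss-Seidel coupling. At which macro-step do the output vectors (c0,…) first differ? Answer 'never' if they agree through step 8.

[Jacobi] macro 1: S0 reads c0=3 → after 1×micro: 6; S1 reads c2=3 → after 1×micro: 3/2; S2 reads c0=3 → after 2×micro: 1 ⇒ (c0=6, c1=3/2, c2=1)
[Jacobi] macro 2: S0 reads c0=6 → after 1×micro: 12; S1 reads c2=1 → after 1×micro: 5/4; S2 reads c0=6 → after 2×micro: 1 ⇒ (c0=12, c1=5/4, c2=1)
[Jacobi] macro 3: S0 reads c0=12 → after 1×micro: 24; S1 reads c2=1 → after 1×micro: 7/8; S2 reads c0=12 → after 2×micro: 1 ⇒ (c0=24, c1=7/8, c2=1)
[Jacobi] macro 4: S0 reads c0=24 → after 1×micro: 48; S1 reads c2=1 → after 1×micro: 5/16; S2 reads c0=24 → after 2×micro: 1 ⇒ (c0=48, c1=5/16, c2=1)
[Jacobi] macro 5: S0 reads c0=48 → after 1×micro: 96; S1 reads c2=1 → after 1×micro: -17/32; S2 reads c0=48 → after 2×micro: 1 ⇒ (c0=96, c1=-17/32, c2=1)
[Jacobi] macro 6: S0 reads c0=96 → after 1×micro: 192; S1 reads c2=1 → after 1×micro: -115/64; S2 reads c0=96 → after 2×micro: 1 ⇒ (c0=192, c1=-115/64, c2=1)
[Jacobi] macro 7: S0 reads c0=192 → after 1×micro: 384; S1 reads c2=1 → after 1×micro: -473/128; S2 reads c0=192 → after 2×micro: 1 ⇒ (c0=384, c1=-473/128, c2=1)
[Jacobi] macro 8: S0 reads c0=384 → after 1×micro: 768; S1 reads c2=1 → after 1×micro: -1675/256; S2 reads c0=384 → after 2×micro: 1 ⇒ (c0=768, c1=-1675/256, c2=1)
[Gauss-Seidel] macro 1: S0 reads c0=3 → after 1×micro: 6; S1 reads c2=3 → after 1×micro: 3/2; S2 reads c0=6 → after 2×micro: 0 ⇒ (c0=6, c1=3/2, c2=0)
[Gauss-Seidel] macro 2: S0 reads c0=6 → after 1×micro: 12; S1 reads c2=0 → after 1×micro: 9/4; S2 reads c0=12 → after 2×micro: 0 ⇒ (c0=12, c1=9/4, c2=0)
[Gauss-Seidel] macro 3: S0 reads c0=12 → after 1×micro: 24; S1 reads c2=0 → after 1×micro: 27/8; S2 reads c0=24 → after 2×micro: 0 ⇒ (c0=24, c1=27/8, c2=0)
[Gauss-Seidel] macro 4: S0 reads c0=24 → after 1×micro: 48; S1 reads c2=0 → after 1×micro: 81/16; S2 reads c0=48 → after 2×micro: 0 ⇒ (c0=48, c1=81/16, c2=0)
[Gauss-Seidel] macro 5: S0 reads c0=48 → after 1×micro: 96; S1 reads c2=0 → after 1×micro: 243/32; S2 reads c0=96 → after 2×micro: 0 ⇒ (c0=96, c1=243/32, c2=0)
[Gauss-Seidel] macro 6: S0 reads c0=96 → after 1×micro: 192; S1 reads c2=0 → after 1×micro: 729/64; S2 reads c0=192 → after 2×micro: 0 ⇒ (c0=192, c1=729/64, c2=0)
[Gauss-Seidel] macro 7: S0 reads c0=192 → after 1×micro: 384; S1 reads c2=0 → after 1×micro: 2187/128; S2 reads c0=384 → after 2×micro: 0 ⇒ (c0=384, c1=2187/128, c2=0)
[Gauss-Seidel] macro 8: S0 reads c0=384 → after 1×micro: 768; S1 reads c2=0 → after 1×micro: 6561/256; S2 reads c0=768 → after 2×micro: 0 ⇒ (c0=768, c1=6561/256, c2=0)

first divergence at macro-step: 1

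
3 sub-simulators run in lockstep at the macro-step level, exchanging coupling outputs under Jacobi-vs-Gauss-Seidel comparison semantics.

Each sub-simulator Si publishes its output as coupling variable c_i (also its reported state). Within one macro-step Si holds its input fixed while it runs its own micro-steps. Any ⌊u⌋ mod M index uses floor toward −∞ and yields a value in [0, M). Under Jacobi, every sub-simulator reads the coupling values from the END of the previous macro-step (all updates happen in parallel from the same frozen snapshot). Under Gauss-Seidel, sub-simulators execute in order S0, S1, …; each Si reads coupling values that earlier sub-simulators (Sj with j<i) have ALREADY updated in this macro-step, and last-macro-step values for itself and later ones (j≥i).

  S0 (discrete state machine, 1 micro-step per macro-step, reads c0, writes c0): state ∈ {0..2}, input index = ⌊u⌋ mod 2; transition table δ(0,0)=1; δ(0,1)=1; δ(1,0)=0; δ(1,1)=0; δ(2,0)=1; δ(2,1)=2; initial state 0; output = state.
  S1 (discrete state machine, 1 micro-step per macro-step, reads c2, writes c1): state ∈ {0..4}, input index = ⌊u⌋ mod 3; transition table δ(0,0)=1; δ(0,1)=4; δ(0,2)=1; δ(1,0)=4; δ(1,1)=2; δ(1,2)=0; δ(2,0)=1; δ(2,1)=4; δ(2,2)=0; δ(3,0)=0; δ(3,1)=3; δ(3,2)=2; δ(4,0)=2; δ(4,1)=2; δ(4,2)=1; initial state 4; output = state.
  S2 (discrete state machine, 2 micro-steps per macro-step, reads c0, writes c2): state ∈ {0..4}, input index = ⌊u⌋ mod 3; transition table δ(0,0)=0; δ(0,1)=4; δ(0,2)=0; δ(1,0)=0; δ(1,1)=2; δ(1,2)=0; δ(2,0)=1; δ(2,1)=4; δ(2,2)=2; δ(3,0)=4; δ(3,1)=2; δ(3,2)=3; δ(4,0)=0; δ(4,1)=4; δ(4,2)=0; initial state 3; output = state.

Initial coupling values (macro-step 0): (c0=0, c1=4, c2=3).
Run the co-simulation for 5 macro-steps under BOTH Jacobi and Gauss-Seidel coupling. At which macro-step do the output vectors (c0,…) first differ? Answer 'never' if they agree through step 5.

first divergence at macro-step: 1

[Jacobi] macro 1: S0 reads c0=0 → after 1×micro: 1; S1 reads c2=3 → after 1×micro: 2; S2 reads c0=0 → after 2×micro: 0 ⇒ (c0=1, c1=2, c2=0)
[Jacobi] macro 2: S0 reads c0=1 → after 1×micro: 0; S1 reads c2=0 → after 1×micro: 1; S2 reads c0=1 → after 2×micro: 4 ⇒ (c0=0, c1=1, c2=4)
[Jacobi] macro 3: S0 reads c0=0 → after 1×micro: 1; S1 reads c2=4 → after 1×micro: 2; S2 reads c0=0 → after 2×micro: 0 ⇒ (c0=1, c1=2, c2=0)
[Jacobi] macro 4: S0 reads c0=1 → after 1×micro: 0; S1 reads c2=0 → after 1×micro: 1; S2 reads c0=1 → after 2×micro: 4 ⇒ (c0=0, c1=1, c2=4)
[Jacobi] macro 5: S0 reads c0=0 → after 1×micro: 1; S1 reads c2=4 → after 1×micro: 2; S2 reads c0=0 → after 2×micro: 0 ⇒ (c0=1, c1=2, c2=0)
[Gauss-Seidel] macro 1: S0 reads c0=0 → after 1×micro: 1; S1 reads c2=3 → after 1×micro: 2; S2 reads c0=1 → after 2×micro: 4 ⇒ (c0=1, c1=2, c2=4)
[Gauss-Seidel] macro 2: S0 reads c0=1 → after 1×micro: 0; S1 reads c2=4 → after 1×micro: 4; S2 reads c0=0 → after 2×micro: 0 ⇒ (c0=0, c1=4, c2=0)
[Gauss-Seidel] macro 3: S0 reads c0=0 → after 1×micro: 1; S1 reads c2=0 → after 1×micro: 2; S2 reads c0=1 → after 2×micro: 4 ⇒ (c0=1, c1=2, c2=4)
[Gauss-Seidel] macro 4: S0 reads c0=1 → after 1×micro: 0; S1 reads c2=4 → after 1×micro: 4; S2 reads c0=0 → after 2×micro: 0 ⇒ (c0=0, c1=4, c2=0)
[Gauss-Seidel] macro 5: S0 reads c0=0 → after 1×micro: 1; S1 reads c2=0 → after 1×micro: 2; S2 reads c0=1 → after 2×micro: 4 ⇒ (c0=1, c1=2, c2=4)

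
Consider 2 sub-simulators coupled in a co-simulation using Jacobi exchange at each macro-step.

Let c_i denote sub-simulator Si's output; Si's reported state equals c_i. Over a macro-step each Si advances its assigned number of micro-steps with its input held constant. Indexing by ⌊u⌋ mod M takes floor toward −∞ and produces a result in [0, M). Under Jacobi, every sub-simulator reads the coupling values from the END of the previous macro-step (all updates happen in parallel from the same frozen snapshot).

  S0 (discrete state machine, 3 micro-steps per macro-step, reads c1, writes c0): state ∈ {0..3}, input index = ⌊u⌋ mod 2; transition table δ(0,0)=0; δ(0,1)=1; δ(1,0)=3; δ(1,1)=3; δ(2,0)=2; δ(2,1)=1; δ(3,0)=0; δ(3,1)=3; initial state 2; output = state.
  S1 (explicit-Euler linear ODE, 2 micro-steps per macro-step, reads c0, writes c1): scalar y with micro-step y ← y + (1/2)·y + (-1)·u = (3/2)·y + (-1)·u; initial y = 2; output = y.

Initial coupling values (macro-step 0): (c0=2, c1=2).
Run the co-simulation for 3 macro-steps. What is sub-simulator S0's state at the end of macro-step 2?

S0 state at macro-step 2 = 3

macro 1: S0 reads c1=2 → after 3×micro: 2; S1 reads c0=2 → after 2×micro: -1/2 ⇒ (c0=2, c1=-1/2)
macro 2: S0 reads c1=-1/2 → after 3×micro: 3; S1 reads c0=2 → after 2×micro: -49/8 ⇒ (c0=3, c1=-49/8)
macro 3: S0 reads c1=-49/8 → after 3×micro: 3; S1 reads c0=3 → after 2×micro: -681/32 ⇒ (c0=3, c1=-681/32)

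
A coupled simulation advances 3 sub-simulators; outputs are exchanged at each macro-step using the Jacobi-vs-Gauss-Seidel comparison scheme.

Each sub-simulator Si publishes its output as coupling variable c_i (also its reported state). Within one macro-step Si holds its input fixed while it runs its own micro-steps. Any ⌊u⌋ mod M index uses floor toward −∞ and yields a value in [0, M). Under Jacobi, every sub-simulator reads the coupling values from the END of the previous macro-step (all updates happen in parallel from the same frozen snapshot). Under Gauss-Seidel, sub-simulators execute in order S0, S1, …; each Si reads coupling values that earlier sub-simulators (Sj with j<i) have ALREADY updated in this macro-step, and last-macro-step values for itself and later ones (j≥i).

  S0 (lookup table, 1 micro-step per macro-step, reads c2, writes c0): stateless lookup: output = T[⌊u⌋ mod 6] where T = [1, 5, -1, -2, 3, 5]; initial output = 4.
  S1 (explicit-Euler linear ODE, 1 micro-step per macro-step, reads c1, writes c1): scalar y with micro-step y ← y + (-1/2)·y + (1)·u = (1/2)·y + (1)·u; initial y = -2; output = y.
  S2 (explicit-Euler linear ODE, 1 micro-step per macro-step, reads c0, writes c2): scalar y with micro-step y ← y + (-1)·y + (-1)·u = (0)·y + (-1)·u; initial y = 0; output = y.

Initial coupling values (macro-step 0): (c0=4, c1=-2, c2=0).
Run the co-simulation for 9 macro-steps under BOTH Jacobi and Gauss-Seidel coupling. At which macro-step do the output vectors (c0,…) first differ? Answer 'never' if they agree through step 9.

first divergence at macro-step: 1

[Jacobi] macro 1: S0 reads c2=0 → after 1×micro: 1; S1 reads c1=-2 → after 1×micro: -3; S2 reads c0=4 → after 1×micro: -4 ⇒ (c0=1, c1=-3, c2=-4)
[Jacobi] macro 2: S0 reads c2=-4 → after 1×micro: -1; S1 reads c1=-3 → after 1×micro: -9/2; S2 reads c0=1 → after 1×micro: -1 ⇒ (c0=-1, c1=-9/2, c2=-1)
[Jacobi] macro 3: S0 reads c2=-1 → after 1×micro: 5; S1 reads c1=-9/2 → after 1×micro: -27/4; S2 reads c0=-1 → after 1×micro: 1 ⇒ (c0=5, c1=-27/4, c2=1)
[Jacobi] macro 4: S0 reads c2=1 → after 1×micro: 5; S1 reads c1=-27/4 → after 1×micro: -81/8; S2 reads c0=5 → after 1×micro: -5 ⇒ (c0=5, c1=-81/8, c2=-5)
[Jacobi] macro 5: S0 reads c2=-5 → after 1×micro: 5; S1 reads c1=-81/8 → after 1×micro: -243/16; S2 reads c0=5 → after 1×micro: -5 ⇒ (c0=5, c1=-243/16, c2=-5)
[Jacobi] macro 6: S0 reads c2=-5 → after 1×micro: 5; S1 reads c1=-243/16 → after 1×micro: -729/32; S2 reads c0=5 → after 1×micro: -5 ⇒ (c0=5, c1=-729/32, c2=-5)
[Jacobi] macro 7: S0 reads c2=-5 → after 1×micro: 5; S1 reads c1=-729/32 → after 1×micro: -2187/64; S2 reads c0=5 → after 1×micro: -5 ⇒ (c0=5, c1=-2187/64, c2=-5)
[Jacobi] macro 8: S0 reads c2=-5 → after 1×micro: 5; S1 reads c1=-2187/64 → after 1×micro: -6561/128; S2 reads c0=5 → after 1×micro: -5 ⇒ (c0=5, c1=-6561/128, c2=-5)
[Jacobi] macro 9: S0 reads c2=-5 → after 1×micro: 5; S1 reads c1=-6561/128 → after 1×micro: -19683/256; S2 reads c0=5 → after 1×micro: -5 ⇒ (c0=5, c1=-19683/256, c2=-5)
[Gauss-Seidel] macro 1: S0 reads c2=0 → after 1×micro: 1; S1 reads c1=-2 → after 1×micro: -3; S2 reads c0=1 → after 1×micro: -1 ⇒ (c0=1, c1=-3, c2=-1)
[Gauss-Seidel] macro 2: S0 reads c2=-1 → after 1×micro: 5; S1 reads c1=-3 → after 1×micro: -9/2; S2 reads c0=5 → after 1×micro: -5 ⇒ (c0=5, c1=-9/2, c2=-5)
[Gauss-Seidel] macro 3: S0 reads c2=-5 → after 1×micro: 5; S1 reads c1=-9/2 → after 1×micro: -27/4; S2 reads c0=5 → after 1×micro: -5 ⇒ (c0=5, c1=-27/4, c2=-5)
[Gauss-Seidel] macro 4: S0 reads c2=-5 → after 1×micro: 5; S1 reads c1=-27/4 → after 1×micro: -81/8; S2 reads c0=5 → after 1×micro: -5 ⇒ (c0=5, c1=-81/8, c2=-5)
[Gauss-Seidel] macro 5: S0 reads c2=-5 → after 1×micro: 5; S1 reads c1=-81/8 → after 1×micro: -243/16; S2 reads c0=5 → after 1×micro: -5 ⇒ (c0=5, c1=-243/16, c2=-5)
[Gauss-Seidel] macro 6: S0 reads c2=-5 → after 1×micro: 5; S1 reads c1=-243/16 → after 1×micro: -729/32; S2 reads c0=5 → after 1×micro: -5 ⇒ (c0=5, c1=-729/32, c2=-5)
[Gauss-Seidel] macro 7: S0 reads c2=-5 → after 1×micro: 5; S1 reads c1=-729/32 → after 1×micro: -2187/64; S2 reads c0=5 → after 1×micro: -5 ⇒ (c0=5, c1=-2187/64, c2=-5)
[Gauss-Seidel] macro 8: S0 reads c2=-5 → after 1×micro: 5; S1 reads c1=-2187/64 → after 1×micro: -6561/128; S2 reads c0=5 → after 1×micro: -5 ⇒ (c0=5, c1=-6561/128, c2=-5)
[Gauss-Seidel] macro 9: S0 reads c2=-5 → after 1×micro: 5; S1 reads c1=-6561/128 → after 1×micro: -19683/256; S2 reads c0=5 → after 1×micro: -5 ⇒ (c0=5, c1=-19683/256, c2=-5)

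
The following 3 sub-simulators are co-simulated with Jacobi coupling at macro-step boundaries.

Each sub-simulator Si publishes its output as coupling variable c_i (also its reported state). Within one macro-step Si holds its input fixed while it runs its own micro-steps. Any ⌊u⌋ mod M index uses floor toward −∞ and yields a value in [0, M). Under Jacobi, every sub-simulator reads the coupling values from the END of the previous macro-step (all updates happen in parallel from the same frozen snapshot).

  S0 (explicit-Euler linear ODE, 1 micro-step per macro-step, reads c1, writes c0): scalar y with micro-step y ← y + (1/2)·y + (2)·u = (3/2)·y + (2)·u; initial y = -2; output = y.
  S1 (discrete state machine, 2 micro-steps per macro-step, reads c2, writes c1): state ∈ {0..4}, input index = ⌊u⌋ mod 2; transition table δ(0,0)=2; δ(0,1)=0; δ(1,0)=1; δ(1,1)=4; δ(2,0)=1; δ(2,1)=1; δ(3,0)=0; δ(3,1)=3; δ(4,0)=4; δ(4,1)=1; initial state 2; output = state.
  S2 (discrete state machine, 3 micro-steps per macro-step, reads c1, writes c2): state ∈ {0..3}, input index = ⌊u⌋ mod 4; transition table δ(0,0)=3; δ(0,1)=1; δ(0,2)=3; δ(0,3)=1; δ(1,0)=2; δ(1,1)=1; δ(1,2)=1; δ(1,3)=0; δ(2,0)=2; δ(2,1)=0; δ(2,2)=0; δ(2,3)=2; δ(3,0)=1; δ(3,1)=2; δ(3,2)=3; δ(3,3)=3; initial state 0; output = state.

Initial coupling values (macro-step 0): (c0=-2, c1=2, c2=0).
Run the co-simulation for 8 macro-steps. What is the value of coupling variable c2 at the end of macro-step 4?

macro 1: S0 reads c1=2 → after 1×micro: 1; S1 reads c2=0 → after 2×micro: 1; S2 reads c1=2 → after 3×micro: 3 ⇒ (c0=1, c1=1, c2=3)
macro 2: S0 reads c1=1 → after 1×micro: 7/2; S1 reads c2=3 → after 2×micro: 1; S2 reads c1=1 → after 3×micro: 1 ⇒ (c0=7/2, c1=1, c2=1)
macro 3: S0 reads c1=1 → after 1×micro: 29/4; S1 reads c2=1 → after 2×micro: 1; S2 reads c1=1 → after 3×micro: 1 ⇒ (c0=29/4, c1=1, c2=1)
macro 4: S0 reads c1=1 → after 1×micro: 103/8; S1 reads c2=1 → after 2×micro: 1; S2 reads c1=1 → after 3×micro: 1 ⇒ (c0=103/8, c1=1, c2=1)
macro 5: S0 reads c1=1 → after 1×micro: 341/16; S1 reads c2=1 → after 2×micro: 1; S2 reads c1=1 → after 3×micro: 1 ⇒ (c0=341/16, c1=1, c2=1)
macro 6: S0 reads c1=1 → after 1×micro: 1087/32; S1 reads c2=1 → after 2×micro: 1; S2 reads c1=1 → after 3×micro: 1 ⇒ (c0=1087/32, c1=1, c2=1)
macro 7: S0 reads c1=1 → after 1×micro: 3389/64; S1 reads c2=1 → after 2×micro: 1; S2 reads c1=1 → after 3×micro: 1 ⇒ (c0=3389/64, c1=1, c2=1)
macro 8: S0 reads c1=1 → after 1×micro: 10423/128; S1 reads c2=1 → after 2×micro: 1; S2 reads c1=1 → after 3×micro: 1 ⇒ (c0=10423/128, c1=1, c2=1)

c2 at macro-step 4 = 1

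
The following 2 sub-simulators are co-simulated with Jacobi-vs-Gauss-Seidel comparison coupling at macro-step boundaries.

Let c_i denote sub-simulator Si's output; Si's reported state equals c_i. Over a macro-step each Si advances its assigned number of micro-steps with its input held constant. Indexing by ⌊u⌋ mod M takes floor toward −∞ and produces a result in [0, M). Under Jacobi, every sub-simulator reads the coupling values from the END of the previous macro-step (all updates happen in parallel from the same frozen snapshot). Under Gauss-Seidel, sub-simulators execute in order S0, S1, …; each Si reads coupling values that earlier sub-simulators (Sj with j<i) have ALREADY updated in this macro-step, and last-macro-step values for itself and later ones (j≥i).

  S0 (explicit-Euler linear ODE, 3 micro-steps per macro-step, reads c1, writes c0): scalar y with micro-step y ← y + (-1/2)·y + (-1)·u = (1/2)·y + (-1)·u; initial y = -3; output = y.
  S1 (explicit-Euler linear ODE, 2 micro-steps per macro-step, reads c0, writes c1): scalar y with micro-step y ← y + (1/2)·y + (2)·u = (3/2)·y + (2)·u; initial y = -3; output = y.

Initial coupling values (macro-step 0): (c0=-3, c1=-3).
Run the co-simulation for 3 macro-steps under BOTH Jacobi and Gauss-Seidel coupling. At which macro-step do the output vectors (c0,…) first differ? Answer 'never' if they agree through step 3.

[Jacobi] macro 1: S0 reads c1=-3 → after 3×micro: 39/8; S1 reads c0=-3 → after 2×micro: -87/4 ⇒ (c0=39/8, c1=-87/4)
[Jacobi] macro 2: S0 reads c1=-87/4 → after 3×micro: 2475/64; S1 reads c0=39/8 → after 2×micro: -393/16 ⇒ (c0=2475/64, c1=-393/16)
[Jacobi] macro 3: S0 reads c1=-393/16 → after 3×micro: 24483/512; S1 reads c0=2475/64 → after 2×micro: 4419/32 ⇒ (c0=24483/512, c1=4419/32)
[Gauss-Seidel] macro 1: S0 reads c1=-3 → after 3×micro: 39/8; S1 reads c0=39/8 → after 2×micro: 141/8 ⇒ (c0=39/8, c1=141/8)
[Gauss-Seidel] macro 2: S0 reads c1=141/8 → after 3×micro: -1935/64; S1 reads c0=-1935/64 → after 2×micro: -7137/64 ⇒ (c0=-1935/64, c1=-7137/64)
[Gauss-Seidel] macro 3: S0 reads c1=-7137/64 → after 3×micro: 97983/512; S1 reads c0=97983/512 → after 2×micro: 361449/512 ⇒ (c0=97983/512, c1=361449/512)

first divergence at macro-step: 1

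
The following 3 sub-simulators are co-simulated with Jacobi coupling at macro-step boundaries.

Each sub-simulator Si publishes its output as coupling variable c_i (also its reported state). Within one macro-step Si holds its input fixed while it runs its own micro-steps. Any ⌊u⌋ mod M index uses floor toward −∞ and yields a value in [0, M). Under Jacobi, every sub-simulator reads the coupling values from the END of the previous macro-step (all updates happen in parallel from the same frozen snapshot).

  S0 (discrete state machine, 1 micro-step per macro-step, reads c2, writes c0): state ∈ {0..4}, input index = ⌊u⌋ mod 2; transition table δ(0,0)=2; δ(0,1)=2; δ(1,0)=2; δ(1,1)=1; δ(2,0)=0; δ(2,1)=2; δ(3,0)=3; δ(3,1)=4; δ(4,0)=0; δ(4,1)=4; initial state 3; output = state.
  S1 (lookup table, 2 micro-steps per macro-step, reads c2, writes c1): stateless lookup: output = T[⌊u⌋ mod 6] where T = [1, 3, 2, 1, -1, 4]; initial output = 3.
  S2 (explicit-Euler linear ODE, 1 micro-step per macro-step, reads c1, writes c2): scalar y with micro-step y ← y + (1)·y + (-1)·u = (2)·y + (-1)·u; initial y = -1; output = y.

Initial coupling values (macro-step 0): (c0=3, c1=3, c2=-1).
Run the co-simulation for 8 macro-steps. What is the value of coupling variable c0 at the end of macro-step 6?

c0 at macro-step 6 = 0

macro 1: S0 reads c2=-1 → after 1×micro: 4; S1 reads c2=-1 → after 2×micro: 4; S2 reads c1=3 → after 1×micro: -5 ⇒ (c0=4, c1=4, c2=-5)
macro 2: S0 reads c2=-5 → after 1×micro: 4; S1 reads c2=-5 → after 2×micro: 3; S2 reads c1=4 → after 1×micro: -14 ⇒ (c0=4, c1=3, c2=-14)
macro 3: S0 reads c2=-14 → after 1×micro: 0; S1 reads c2=-14 → after 2×micro: -1; S2 reads c1=3 → after 1×micro: -31 ⇒ (c0=0, c1=-1, c2=-31)
macro 4: S0 reads c2=-31 → after 1×micro: 2; S1 reads c2=-31 → after 2×micro: 4; S2 reads c1=-1 → after 1×micro: -61 ⇒ (c0=2, c1=4, c2=-61)
macro 5: S0 reads c2=-61 → after 1×micro: 2; S1 reads c2=-61 → after 2×micro: 4; S2 reads c1=4 → after 1×micro: -126 ⇒ (c0=2, c1=4, c2=-126)
macro 6: S0 reads c2=-126 → after 1×micro: 0; S1 reads c2=-126 → after 2×micro: 1; S2 reads c1=4 → after 1×micro: -256 ⇒ (c0=0, c1=1, c2=-256)
macro 7: S0 reads c2=-256 → after 1×micro: 2; S1 reads c2=-256 → after 2×micro: 2; S2 reads c1=1 → after 1×micro: -513 ⇒ (c0=2, c1=2, c2=-513)
macro 8: S0 reads c2=-513 → after 1×micro: 2; S1 reads c2=-513 → after 2×micro: 1; S2 reads c1=2 → after 1×micro: -1028 ⇒ (c0=2, c1=1, c2=-1028)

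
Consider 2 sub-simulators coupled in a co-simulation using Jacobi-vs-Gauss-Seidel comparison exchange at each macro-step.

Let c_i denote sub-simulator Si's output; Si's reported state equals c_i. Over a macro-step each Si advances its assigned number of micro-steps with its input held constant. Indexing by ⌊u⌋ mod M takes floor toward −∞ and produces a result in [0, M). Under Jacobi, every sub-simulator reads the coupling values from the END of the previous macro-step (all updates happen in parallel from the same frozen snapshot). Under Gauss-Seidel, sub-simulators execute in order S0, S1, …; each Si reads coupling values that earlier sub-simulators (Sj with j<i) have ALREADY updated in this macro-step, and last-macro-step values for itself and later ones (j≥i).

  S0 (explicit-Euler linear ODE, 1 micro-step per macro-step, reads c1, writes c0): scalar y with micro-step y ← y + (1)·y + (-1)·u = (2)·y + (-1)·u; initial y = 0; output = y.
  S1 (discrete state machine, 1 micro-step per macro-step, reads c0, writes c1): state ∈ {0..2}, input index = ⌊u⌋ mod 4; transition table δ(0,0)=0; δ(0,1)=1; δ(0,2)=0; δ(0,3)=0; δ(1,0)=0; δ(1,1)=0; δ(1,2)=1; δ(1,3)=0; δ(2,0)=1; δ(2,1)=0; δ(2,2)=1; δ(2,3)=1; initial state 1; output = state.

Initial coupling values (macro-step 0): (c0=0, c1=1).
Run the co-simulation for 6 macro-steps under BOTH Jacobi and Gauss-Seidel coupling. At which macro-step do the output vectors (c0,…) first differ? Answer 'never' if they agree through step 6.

[Jacobi] macro 1: S0 reads c1=1 → after 1×micro: -1; S1 reads c0=0 → after 1×micro: 0 ⇒ (c0=-1, c1=0)
[Jacobi] macro 2: S0 reads c1=0 → after 1×micro: -2; S1 reads c0=-1 → after 1×micro: 0 ⇒ (c0=-2, c1=0)
[Jacobi] macro 3: S0 reads c1=0 → after 1×micro: -4; S1 reads c0=-2 → after 1×micro: 0 ⇒ (c0=-4, c1=0)
[Jacobi] macro 4: S0 reads c1=0 → after 1×micro: -8; S1 reads c0=-4 → after 1×micro: 0 ⇒ (c0=-8, c1=0)
[Jacobi] macro 5: S0 reads c1=0 → after 1×micro: -16; S1 reads c0=-8 → after 1×micro: 0 ⇒ (c0=-16, c1=0)
[Jacobi] macro 6: S0 reads c1=0 → after 1×micro: -32; S1 reads c0=-16 → after 1×micro: 0 ⇒ (c0=-32, c1=0)
[Gauss-Seidel] macro 1: S0 reads c1=1 → after 1×micro: -1; S1 reads c0=-1 → after 1×micro: 0 ⇒ (c0=-1, c1=0)
[Gauss-Seidel] macro 2: S0 reads c1=0 → after 1×micro: -2; S1 reads c0=-2 → after 1×micro: 0 ⇒ (c0=-2, c1=0)
[Gauss-Seidel] macro 3: S0 reads c1=0 → after 1×micro: -4; S1 reads c0=-4 → after 1×micro: 0 ⇒ (c0=-4, c1=0)
[Gauss-Seidel] macro 4: S0 reads c1=0 → after 1×micro: -8; S1 reads c0=-8 → after 1×micro: 0 ⇒ (c0=-8, c1=0)
[Gauss-Seidel] macro 5: S0 reads c1=0 → after 1×micro: -16; S1 reads c0=-16 → after 1×micro: 0 ⇒ (c0=-16, c1=0)
[Gauss-Seidel] macro 6: S0 reads c1=0 → after 1×micro: -32; S1 reads c0=-32 → after 1×micro: 0 ⇒ (c0=-32, c1=0)

first divergence at macro-step: never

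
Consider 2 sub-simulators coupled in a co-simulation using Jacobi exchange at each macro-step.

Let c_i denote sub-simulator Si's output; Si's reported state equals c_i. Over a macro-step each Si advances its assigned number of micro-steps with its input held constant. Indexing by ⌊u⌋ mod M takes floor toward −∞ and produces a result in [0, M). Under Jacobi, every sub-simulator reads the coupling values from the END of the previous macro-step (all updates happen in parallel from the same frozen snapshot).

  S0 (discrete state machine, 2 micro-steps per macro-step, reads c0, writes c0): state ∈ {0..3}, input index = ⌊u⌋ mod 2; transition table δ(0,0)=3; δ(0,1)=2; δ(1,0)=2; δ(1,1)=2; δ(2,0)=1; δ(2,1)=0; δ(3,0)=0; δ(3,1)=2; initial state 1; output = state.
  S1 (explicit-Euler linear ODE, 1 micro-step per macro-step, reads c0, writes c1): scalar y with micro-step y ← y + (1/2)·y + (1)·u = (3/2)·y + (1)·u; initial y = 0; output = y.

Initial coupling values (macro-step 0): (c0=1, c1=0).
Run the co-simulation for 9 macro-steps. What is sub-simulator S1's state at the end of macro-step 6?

S1 state at macro-step 6 = 243/32

macro 1: S0 reads c0=1 → after 2×micro: 0; S1 reads c0=1 → after 1×micro: 1 ⇒ (c0=0, c1=1)
macro 2: S0 reads c0=0 → after 2×micro: 0; S1 reads c0=0 → after 1×micro: 3/2 ⇒ (c0=0, c1=3/2)
macro 3: S0 reads c0=0 → after 2×micro: 0; S1 reads c0=0 → after 1×micro: 9/4 ⇒ (c0=0, c1=9/4)
macro 4: S0 reads c0=0 → after 2×micro: 0; S1 reads c0=0 → after 1×micro: 27/8 ⇒ (c0=0, c1=27/8)
macro 5: S0 reads c0=0 → after 2×micro: 0; S1 reads c0=0 → after 1×micro: 81/16 ⇒ (c0=0, c1=81/16)
macro 6: S0 reads c0=0 → after 2×micro: 0; S1 reads c0=0 → after 1×micro: 243/32 ⇒ (c0=0, c1=243/32)
macro 7: S0 reads c0=0 → after 2×micro: 0; S1 reads c0=0 → after 1×micro: 729/64 ⇒ (c0=0, c1=729/64)
macro 8: S0 reads c0=0 → after 2×micro: 0; S1 reads c0=0 → after 1×micro: 2187/128 ⇒ (c0=0, c1=2187/128)
macro 9: S0 reads c0=0 → after 2×micro: 0; S1 reads c0=0 → after 1×micro: 6561/256 ⇒ (c0=0, c1=6561/256)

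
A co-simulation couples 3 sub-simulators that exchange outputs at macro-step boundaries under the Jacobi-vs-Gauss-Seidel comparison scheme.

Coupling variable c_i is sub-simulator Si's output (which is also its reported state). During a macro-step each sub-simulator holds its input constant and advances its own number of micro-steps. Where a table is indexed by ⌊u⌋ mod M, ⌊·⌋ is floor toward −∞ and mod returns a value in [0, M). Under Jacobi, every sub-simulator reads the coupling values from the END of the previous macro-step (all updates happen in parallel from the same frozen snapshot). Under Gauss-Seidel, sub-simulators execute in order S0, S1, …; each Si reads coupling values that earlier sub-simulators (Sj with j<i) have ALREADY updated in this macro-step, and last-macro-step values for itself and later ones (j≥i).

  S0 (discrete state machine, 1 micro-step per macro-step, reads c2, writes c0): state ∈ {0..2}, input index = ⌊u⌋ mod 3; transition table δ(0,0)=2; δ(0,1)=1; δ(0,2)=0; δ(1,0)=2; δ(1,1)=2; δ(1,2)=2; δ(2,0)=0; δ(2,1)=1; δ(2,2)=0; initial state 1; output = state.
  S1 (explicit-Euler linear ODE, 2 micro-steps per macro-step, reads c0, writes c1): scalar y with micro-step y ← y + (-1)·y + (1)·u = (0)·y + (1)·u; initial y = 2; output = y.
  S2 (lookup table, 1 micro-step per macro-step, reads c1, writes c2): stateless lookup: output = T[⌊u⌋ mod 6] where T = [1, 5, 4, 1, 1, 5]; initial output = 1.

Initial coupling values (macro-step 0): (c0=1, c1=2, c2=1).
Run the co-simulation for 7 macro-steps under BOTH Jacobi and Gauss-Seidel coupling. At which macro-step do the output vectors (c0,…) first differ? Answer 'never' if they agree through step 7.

[Jacobi] macro 1: S0 reads c2=1 → after 1×micro: 2; S1 reads c0=1 → after 2×micro: 1; S2 reads c1=2 → after 1×micro: 4 ⇒ (c0=2, c1=1, c2=4)
[Jacobi] macro 2: S0 reads c2=4 → after 1×micro: 1; S1 reads c0=2 → after 2×micro: 2; S2 reads c1=1 → after 1×micro: 5 ⇒ (c0=1, c1=2, c2=5)
[Jacobi] macro 3: S0 reads c2=5 → after 1×micro: 2; S1 reads c0=1 → after 2×micro: 1; S2 reads c1=2 → after 1×micro: 4 ⇒ (c0=2, c1=1, c2=4)
[Jacobi] macro 4: S0 reads c2=4 → after 1×micro: 1; S1 reads c0=2 → after 2×micro: 2; S2 reads c1=1 → after 1×micro: 5 ⇒ (c0=1, c1=2, c2=5)
[Jacobi] macro 5: S0 reads c2=5 → after 1×micro: 2; S1 reads c0=1 → after 2×micro: 1; S2 reads c1=2 → after 1×micro: 4 ⇒ (c0=2, c1=1, c2=4)
[Jacobi] macro 6: S0 reads c2=4 → after 1×micro: 1; S1 reads c0=2 → after 2×micro: 2; S2 reads c1=1 → after 1×micro: 5 ⇒ (c0=1, c1=2, c2=5)
[Jacobi] macro 7: S0 reads c2=5 → after 1×micro: 2; S1 reads c0=1 → after 2×micro: 1; S2 reads c1=2 → after 1×micro: 4 ⇒ (c0=2, c1=1, c2=4)
[Gauss-Seidel] macro 1: S0 reads c2=1 → after 1×micro: 2; S1 reads c0=2 → after 2×micro: 2; S2 reads c1=2 → after 1×micro: 4 ⇒ (c0=2, c1=2, c2=4)
[Gauss-Seidel] macro 2: S0 reads c2=4 → after 1×micro: 1; S1 reads c0=1 → after 2×micro: 1; S2 reads c1=1 → after 1×micro: 5 ⇒ (c0=1, c1=1, c2=5)
[Gauss-Seidel] macro 3: S0 reads c2=5 → after 1×micro: 2; S1 reads c0=2 → after 2×micro: 2; S2 reads c1=2 → after 1×micro: 4 ⇒ (c0=2, c1=2, c2=4)
[Gauss-Seidel] macro 4: S0 reads c2=4 → after 1×micro: 1; S1 reads c0=1 → after 2×micro: 1; S2 reads c1=1 → after 1×micro: 5 ⇒ (c0=1, c1=1, c2=5)
[Gauss-Seidel] macro 5: S0 reads c2=5 → after 1×micro: 2; S1 reads c0=2 → after 2×micro: 2; S2 reads c1=2 → after 1×micro: 4 ⇒ (c0=2, c1=2, c2=4)
[Gauss-Seidel] macro 6: S0 reads c2=4 → after 1×micro: 1; S1 reads c0=1 → after 2×micro: 1; S2 reads c1=1 → after 1×micro: 5 ⇒ (c0=1, c1=1, c2=5)
[Gauss-Seidel] macro 7: S0 reads c2=5 → after 1×micro: 2; S1 reads c0=2 → after 2×micro: 2; S2 reads c1=2 → after 1×micro: 4 ⇒ (c0=2, c1=2, c2=4)

first divergence at macro-step: 1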